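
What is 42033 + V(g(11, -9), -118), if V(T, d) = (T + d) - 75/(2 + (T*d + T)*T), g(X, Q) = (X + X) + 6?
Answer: 3847263693/91726 ≈ 41943.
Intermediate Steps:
g(X, Q) = 6 + 2*X (g(X, Q) = 2*X + 6 = 6 + 2*X)
V(T, d) = T + d - 75/(2 + T*(T + T*d)) (V(T, d) = (T + d) - 75/(2 + (T + T*d)*T) = (T + d) - 75/(2 + T*(T + T*d)) = T + d - 75/(2 + T*(T + T*d)))
42033 + V(g(11, -9), -118) = 42033 + (-75 + (6 + 2*11)³ + 2*(6 + 2*11) + 2*(-118) - 118*(6 + 2*11)² - 118*(6 + 2*11)³ + (6 + 2*11)²*(-118)²)/(2 + (6 + 2*11)² - 118*(6 + 2*11)²) = 42033 + (-75 + (6 + 22)³ + 2*(6 + 22) - 236 - 118*(6 + 22)² - 118*(6 + 22)³ + (6 + 22)²*13924)/(2 + (6 + 22)² - 118*(6 + 22)²) = 42033 + (-75 + 28³ + 2*28 - 236 - 118*28² - 118*28³ + 28²*13924)/(2 + 28² - 118*28²) = 42033 + (-75 + 21952 + 56 - 236 - 118*784 - 118*21952 + 784*13924)/(2 + 784 - 118*784) = 42033 + (-75 + 21952 + 56 - 236 - 92512 - 2590336 + 10916416)/(2 + 784 - 92512) = 42033 + 8255265/(-91726) = 42033 - 1/91726*8255265 = 42033 - 8255265/91726 = 3847263693/91726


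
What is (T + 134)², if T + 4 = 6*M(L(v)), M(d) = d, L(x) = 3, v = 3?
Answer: 21904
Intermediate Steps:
T = 14 (T = -4 + 6*3 = -4 + 18 = 14)
(T + 134)² = (14 + 134)² = 148² = 21904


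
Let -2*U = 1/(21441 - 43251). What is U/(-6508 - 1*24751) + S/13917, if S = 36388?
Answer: 5512853076347/2108452684540 ≈ 2.6146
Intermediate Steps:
U = 1/43620 (U = -1/(2*(21441 - 43251)) = -1/2/(-21810) = -1/2*(-1/21810) = 1/43620 ≈ 2.2925e-5)
U/(-6508 - 1*24751) + S/13917 = 1/(43620*(-6508 - 1*24751)) + 36388/13917 = 1/(43620*(-6508 - 24751)) + 36388*(1/13917) = (1/43620)/(-31259) + 36388/13917 = (1/43620)*(-1/31259) + 36388/13917 = -1/1363517580 + 36388/13917 = 5512853076347/2108452684540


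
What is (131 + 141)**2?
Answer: 73984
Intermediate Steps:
(131 + 141)**2 = 272**2 = 73984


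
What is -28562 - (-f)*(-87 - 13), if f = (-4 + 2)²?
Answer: -28962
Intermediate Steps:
f = 4 (f = (-2)² = 4)
-28562 - (-f)*(-87 - 13) = -28562 - (-1*4)*(-87 - 13) = -28562 - (-4)*(-100) = -28562 - 1*400 = -28562 - 400 = -28962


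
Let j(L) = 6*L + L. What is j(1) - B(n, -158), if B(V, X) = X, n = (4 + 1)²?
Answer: 165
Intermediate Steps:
j(L) = 7*L
n = 25 (n = 5² = 25)
j(1) - B(n, -158) = 7*1 - 1*(-158) = 7 + 158 = 165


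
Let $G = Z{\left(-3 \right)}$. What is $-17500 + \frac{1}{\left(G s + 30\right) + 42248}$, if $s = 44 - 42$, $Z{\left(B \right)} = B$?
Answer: $- \frac{739759999}{42272} \approx -17500.0$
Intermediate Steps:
$s = 2$
$G = -3$
$-17500 + \frac{1}{\left(G s + 30\right) + 42248} = -17500 + \frac{1}{\left(\left(-3\right) 2 + 30\right) + 42248} = -17500 + \frac{1}{\left(-6 + 30\right) + 42248} = -17500 + \frac{1}{24 + 42248} = -17500 + \frac{1}{42272} = - \frac{739759999}{42272}$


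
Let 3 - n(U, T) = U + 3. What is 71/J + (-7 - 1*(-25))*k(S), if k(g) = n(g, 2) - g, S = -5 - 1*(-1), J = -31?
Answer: 4393/31 ≈ 141.71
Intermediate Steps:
n(U, T) = -U (n(U, T) = 3 - (U + 3) = 3 - (3 + U) = 3 + (-3 - U) = -U)
S = -4 (S = -5 + 1 = -4)
k(g) = -2*g (k(g) = -g - g = -2*g)
71/J + (-7 - 1*(-25))*k(S) = 71/(-31) + (-7 - 1*(-25))*(-2*(-4)) = 71*(-1/31) + (-7 + 25)*8 = -71/31 + 18*8 = -71/31 + 144 = 4393/31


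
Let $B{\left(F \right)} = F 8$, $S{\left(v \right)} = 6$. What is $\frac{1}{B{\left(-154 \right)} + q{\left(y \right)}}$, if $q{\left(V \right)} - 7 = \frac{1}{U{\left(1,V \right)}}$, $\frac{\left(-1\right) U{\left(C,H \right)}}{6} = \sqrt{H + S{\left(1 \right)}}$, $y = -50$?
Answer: $- \frac{1940400}{2376990001} - \frac{12 i \sqrt{11}}{2376990001} \approx -0.00081633 - 1.6744 \cdot 10^{-8} i$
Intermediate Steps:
$B{\left(F \right)} = 8 F$
$U{\left(C,H \right)} = - 6 \sqrt{6 + H}$ ($U{\left(C,H \right)} = - 6 \sqrt{H + 6} = - 6 \sqrt{6 + H}$)
$q{\left(V \right)} = 7 - \frac{1}{6 \sqrt{6 + V}}$ ($q{\left(V \right)} = 7 + \frac{1}{\left(-6\right) \sqrt{6 + V}} = 7 - \frac{1}{6 \sqrt{6 + V}}$)
$\frac{1}{B{\left(-154 \right)} + q{\left(y \right)}} = \frac{1}{8 \left(-154\right) + \left(7 - \frac{1}{6 \sqrt{6 - 50}}\right)} = \frac{1}{-1232 + \left(7 - \frac{1}{6 \cdot 2 i \sqrt{11}}\right)} = \frac{1}{-1232 + \left(7 - \frac{\left(- \frac{1}{22}\right) i \sqrt{11}}{6}\right)} = \frac{1}{-1232 + \left(7 + \frac{i \sqrt{11}}{132}\right)} = \frac{1}{-1225 + \frac{i \sqrt{11}}{132}}$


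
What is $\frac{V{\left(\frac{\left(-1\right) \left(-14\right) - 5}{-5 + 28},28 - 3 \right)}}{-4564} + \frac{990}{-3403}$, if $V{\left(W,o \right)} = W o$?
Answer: $- \frac{104687955}{357219716} \approx -0.29306$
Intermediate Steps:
$\frac{V{\left(\frac{\left(-1\right) \left(-14\right) - 5}{-5 + 28},28 - 3 \right)}}{-4564} + \frac{990}{-3403} = \frac{\frac{\left(-1\right) \left(-14\right) - 5}{-5 + 28} \left(28 - 3\right)}{-4564} + \frac{990}{-3403} = \frac{14 - 5}{23} \cdot 25 \left(- \frac{1}{4564}\right) + 990 \left(- \frac{1}{3403}\right) = 9 \cdot \frac{1}{23} \cdot 25 \left(- \frac{1}{4564}\right) - \frac{990}{3403} = \frac{9}{23} \cdot 25 \left(- \frac{1}{4564}\right) - \frac{990}{3403} = \frac{225}{23} \left(- \frac{1}{4564}\right) - \frac{990}{3403} = - \frac{225}{104972} - \frac{990}{3403} = - \frac{104687955}{357219716}$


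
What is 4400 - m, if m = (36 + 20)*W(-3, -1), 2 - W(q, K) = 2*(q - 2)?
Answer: 3728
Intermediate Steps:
W(q, K) = 6 - 2*q (W(q, K) = 2 - 2*(q - 2) = 2 - 2*(-2 + q) = 2 - (-4 + 2*q) = 2 + (4 - 2*q) = 6 - 2*q)
m = 672 (m = (36 + 20)*(6 - 2*(-3)) = 56*(6 + 6) = 56*12 = 672)
4400 - m = 4400 - 1*672 = 4400 - 672 = 3728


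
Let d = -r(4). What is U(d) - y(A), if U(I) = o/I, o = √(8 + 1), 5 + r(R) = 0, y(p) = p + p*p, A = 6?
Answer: -207/5 ≈ -41.400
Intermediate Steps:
y(p) = p + p²
r(R) = -5 (r(R) = -5 + 0 = -5)
o = 3 (o = √9 = 3)
d = 5 (d = -1*(-5) = 5)
U(I) = 3/I
U(d) - y(A) = 3/5 - 6*(1 + 6) = 3*(⅕) - 6*7 = ⅗ - 1*42 = ⅗ - 42 = -207/5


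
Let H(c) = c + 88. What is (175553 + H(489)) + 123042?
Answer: 299172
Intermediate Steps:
H(c) = 88 + c
(175553 + H(489)) + 123042 = (175553 + (88 + 489)) + 123042 = (175553 + 577) + 123042 = 176130 + 123042 = 299172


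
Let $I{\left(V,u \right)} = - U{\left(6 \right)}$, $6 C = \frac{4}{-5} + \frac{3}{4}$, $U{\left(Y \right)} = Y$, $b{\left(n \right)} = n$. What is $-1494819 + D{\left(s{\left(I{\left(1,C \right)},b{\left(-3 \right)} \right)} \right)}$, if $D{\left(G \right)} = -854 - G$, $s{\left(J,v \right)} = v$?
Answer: $-1495670$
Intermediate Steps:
$C = - \frac{1}{120}$ ($C = \frac{\frac{4}{-5} + \frac{3}{4}}{6} = \frac{4 \left(- \frac{1}{5}\right) + 3 \cdot \frac{1}{4}}{6} = \frac{- \frac{4}{5} + \frac{3}{4}}{6} = \frac{1}{6} \left(- \frac{1}{20}\right) = - \frac{1}{120} \approx -0.0083333$)
$I{\left(V,u \right)} = -6$ ($I{\left(V,u \right)} = \left(-1\right) 6 = -6$)
$-1494819 + D{\left(s{\left(I{\left(1,C \right)},b{\left(-3 \right)} \right)} \right)} = -1494819 - 851 = -1495670$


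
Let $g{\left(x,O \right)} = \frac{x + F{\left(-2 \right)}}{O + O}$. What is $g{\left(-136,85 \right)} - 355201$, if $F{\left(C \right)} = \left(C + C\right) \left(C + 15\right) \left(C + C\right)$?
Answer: $- \frac{30192049}{85} \approx -3.552 \cdot 10^{5}$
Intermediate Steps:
$F{\left(C \right)} = 4 C^{2} \left(15 + C\right)$ ($F{\left(C \right)} = 2 C \left(15 + C\right) 2 C = 4 C^{2} \left(15 + C\right)$)
$g{\left(x,O \right)} = \frac{208 + x}{2 O}$ ($g{\left(x,O \right)} = \frac{x + 4 \left(-2\right)^{2} \left(15 - 2\right)}{O + O} = \frac{x + 4 \cdot 4 \cdot 13}{2 O} = \left(x + 208\right) \frac{1}{2 O} = \left(208 + x\right) \frac{1}{2 O} = \frac{208 + x}{2 O}$)
$g{\left(-136,85 \right)} - 355201 = \frac{208 - 136}{2 \cdot 85} - 355201 = \frac{1}{2} \cdot \frac{1}{85} \cdot 72 - 355201 = \frac{36}{85} - 355201 = - \frac{30192049}{85}$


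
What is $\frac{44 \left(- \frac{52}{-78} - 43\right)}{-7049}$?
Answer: $\frac{5588}{21147} \approx 0.26425$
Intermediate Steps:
$\frac{44 \left(- \frac{52}{-78} - 43\right)}{-7049} = 44 \left(\left(-52\right) \left(- \frac{1}{78}\right) - 43\right) \left(- \frac{1}{7049}\right) = 44 \left(\frac{2}{3} - 43\right) \left(- \frac{1}{7049}\right) = 44 \left(- \frac{127}{3}\right) \left(- \frac{1}{7049}\right) = \left(- \frac{5588}{3}\right) \left(- \frac{1}{7049}\right) = \frac{5588}{21147}$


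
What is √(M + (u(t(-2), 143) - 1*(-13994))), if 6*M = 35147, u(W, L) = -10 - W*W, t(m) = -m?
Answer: √714162/6 ≈ 140.85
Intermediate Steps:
u(W, L) = -10 - W²
M = 35147/6 (M = (⅙)*35147 = 35147/6 ≈ 5857.8)
√(M + (u(t(-2), 143) - 1*(-13994))) = √(35147/6 + ((-10 - (-1*(-2))²) - 1*(-13994))) = √(35147/6 + ((-10 - 1*2²) + 13994)) = √(35147/6 + ((-10 - 1*4) + 13994)) = √(35147/6 + ((-10 - 4) + 13994)) = √(35147/6 + (-14 + 13994)) = √(35147/6 + 13980) = √(119027/6) = √714162/6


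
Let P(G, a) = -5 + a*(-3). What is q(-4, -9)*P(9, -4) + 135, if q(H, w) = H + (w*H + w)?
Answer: 296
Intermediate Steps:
q(H, w) = H + w + H*w (q(H, w) = H + (H*w + w) = H + (w + H*w) = H + w + H*w)
P(G, a) = -5 - 3*a
q(-4, -9)*P(9, -4) + 135 = (-4 - 9 - 4*(-9))*(-5 - 3*(-4)) + 135 = (-4 - 9 + 36)*(-5 + 12) + 135 = 23*7 + 135 = 161 + 135 = 296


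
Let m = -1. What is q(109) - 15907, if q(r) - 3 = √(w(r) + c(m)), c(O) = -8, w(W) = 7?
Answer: -15904 + I ≈ -15904.0 + 1.0*I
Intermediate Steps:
q(r) = 3 + I (q(r) = 3 + √(7 - 8) = 3 + √(-1) = 3 + I)
q(109) - 15907 = (3 + I) - 15907 = -15904 + I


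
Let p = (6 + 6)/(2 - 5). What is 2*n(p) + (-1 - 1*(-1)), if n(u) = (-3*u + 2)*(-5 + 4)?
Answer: -28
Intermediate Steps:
p = -4 (p = 12/(-3) = 12*(-1/3) = -4)
n(u) = -2 + 3*u (n(u) = (2 - 3*u)*(-1) = -2 + 3*u)
2*n(p) + (-1 - 1*(-1)) = 2*(-2 + 3*(-4)) + (-1 - 1*(-1)) = 2*(-2 - 12) + (-1 + 1) = 2*(-14) + 0 = -28 + 0 = -28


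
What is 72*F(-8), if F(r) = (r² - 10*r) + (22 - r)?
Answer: 12528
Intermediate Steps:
F(r) = 22 + r² - 11*r
72*F(-8) = 72*(22 + (-8)² - 11*(-8)) = 72*(22 + 64 + 88) = 72*174 = 12528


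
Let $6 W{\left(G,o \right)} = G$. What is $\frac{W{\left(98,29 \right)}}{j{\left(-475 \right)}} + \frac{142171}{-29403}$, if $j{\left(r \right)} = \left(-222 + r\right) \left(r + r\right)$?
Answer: $- \frac{94138047401}{19469196450} \approx -4.8352$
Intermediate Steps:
$j{\left(r \right)} = 2 r \left(-222 + r\right)$ ($j{\left(r \right)} = \left(-222 + r\right) 2 r = 2 r \left(-222 + r\right)$)
$W{\left(G,o \right)} = \frac{G}{6}$
$\frac{W{\left(98,29 \right)}}{j{\left(-475 \right)}} + \frac{142171}{-29403} = \frac{\frac{1}{6} \cdot 98}{2 \left(-475\right) \left(-222 - 475\right)} + \frac{142171}{-29403} = \frac{49}{3 \cdot 2 \left(-475\right) \left(-697\right)} + 142171 \left(- \frac{1}{29403}\right) = \frac{49}{3 \cdot 662150} - \frac{142171}{29403} = \frac{49}{3} \cdot \frac{1}{662150} - \frac{142171}{29403} = \frac{49}{1986450} - \frac{142171}{29403} = - \frac{94138047401}{19469196450}$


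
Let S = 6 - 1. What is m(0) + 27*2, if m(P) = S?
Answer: 59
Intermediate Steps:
S = 5
m(P) = 5
m(0) + 27*2 = 5 + 27*2 = 5 + 54 = 59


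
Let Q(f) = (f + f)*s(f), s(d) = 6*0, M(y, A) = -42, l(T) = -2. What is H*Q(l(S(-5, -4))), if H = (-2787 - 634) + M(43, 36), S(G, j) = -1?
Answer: 0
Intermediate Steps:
s(d) = 0
Q(f) = 0 (Q(f) = (f + f)*0 = (2*f)*0 = 0)
H = -3463 (H = (-2787 - 634) - 42 = -3421 - 42 = -3463)
H*Q(l(S(-5, -4))) = -3463*0 = 0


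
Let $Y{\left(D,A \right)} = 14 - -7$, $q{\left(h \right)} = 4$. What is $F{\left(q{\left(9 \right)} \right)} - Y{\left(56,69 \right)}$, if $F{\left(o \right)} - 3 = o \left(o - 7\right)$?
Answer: $-30$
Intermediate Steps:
$Y{\left(D,A \right)} = 21$ ($Y{\left(D,A \right)} = 14 + 7 = 21$)
$F{\left(o \right)} = 3 + o \left(-7 + o\right)$ ($F{\left(o \right)} = 3 + o \left(o - 7\right) = 3 + o \left(-7 + o\right)$)
$F{\left(q{\left(9 \right)} \right)} - Y{\left(56,69 \right)} = \left(3 + 4^{2} - 28\right) - 21 = \left(3 + 16 - 28\right) - 21 = -9 - 21 = -30$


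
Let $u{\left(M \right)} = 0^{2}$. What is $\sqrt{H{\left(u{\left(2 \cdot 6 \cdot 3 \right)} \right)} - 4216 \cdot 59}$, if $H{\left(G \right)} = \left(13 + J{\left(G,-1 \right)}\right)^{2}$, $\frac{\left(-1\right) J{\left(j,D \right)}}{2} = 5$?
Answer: $i \sqrt{248735} \approx 498.73 i$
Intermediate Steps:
$J{\left(j,D \right)} = -10$ ($J{\left(j,D \right)} = \left(-2\right) 5 = -10$)
$u{\left(M \right)} = 0$
$H{\left(G \right)} = 9$ ($H{\left(G \right)} = \left(13 - 10\right)^{2} = 3^{2} = 9$)
$\sqrt{H{\left(u{\left(2 \cdot 6 \cdot 3 \right)} \right)} - 4216 \cdot 59} = \sqrt{9 - 4216 \cdot 59} = \sqrt{9 - 248744} = \sqrt{-248735} = i \sqrt{248735}$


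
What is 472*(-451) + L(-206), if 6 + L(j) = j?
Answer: -213084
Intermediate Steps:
L(j) = -6 + j
472*(-451) + L(-206) = 472*(-451) + (-6 - 206) = -212872 - 212 = -213084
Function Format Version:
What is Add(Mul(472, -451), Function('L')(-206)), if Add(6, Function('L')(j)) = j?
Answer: -213084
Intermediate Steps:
Function('L')(j) = Add(-6, j)
Add(Mul(472, -451), Function('L')(-206)) = Add(Mul(472, -451), Add(-6, -206)) = Add(-212872, -212) = -213084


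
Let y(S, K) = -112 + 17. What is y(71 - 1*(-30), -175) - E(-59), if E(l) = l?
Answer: -36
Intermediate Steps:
y(S, K) = -95
y(71 - 1*(-30), -175) - E(-59) = -95 - 1*(-59) = -95 + 59 = -36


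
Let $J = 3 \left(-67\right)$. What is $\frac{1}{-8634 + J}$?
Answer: $- \frac{1}{8835} \approx -0.00011319$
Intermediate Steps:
$J = -201$
$\frac{1}{-8634 + J} = \frac{1}{-8634 - 201} = \frac{1}{-8835} = - \frac{1}{8835}$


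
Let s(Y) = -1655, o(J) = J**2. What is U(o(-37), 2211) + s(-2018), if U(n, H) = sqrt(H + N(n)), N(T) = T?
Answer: -1655 + 2*sqrt(895) ≈ -1595.2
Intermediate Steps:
U(n, H) = sqrt(H + n)
U(o(-37), 2211) + s(-2018) = sqrt(2211 + (-37)**2) - 1655 = sqrt(2211 + 1369) - 1655 = sqrt(3580) - 1655 = 2*sqrt(895) - 1655 = -1655 + 2*sqrt(895)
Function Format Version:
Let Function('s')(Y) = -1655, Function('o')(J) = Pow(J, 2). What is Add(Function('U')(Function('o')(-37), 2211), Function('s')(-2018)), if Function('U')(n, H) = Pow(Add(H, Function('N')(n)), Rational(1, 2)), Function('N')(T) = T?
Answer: Add(-1655, Mul(2, Pow(895, Rational(1, 2)))) ≈ -1595.2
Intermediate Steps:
Function('U')(n, H) = Pow(Add(H, n), Rational(1, 2))
Add(Function('U')(Function('o')(-37), 2211), Function('s')(-2018)) = Add(Pow(Add(2211, Pow(-37, 2)), Rational(1, 2)), -1655) = Add(Pow(Add(2211, 1369), Rational(1, 2)), -1655) = Add(Pow(3580, Rational(1, 2)), -1655) = Add(Mul(2, Pow(895, Rational(1, 2))), -1655) = Add(-1655, Mul(2, Pow(895, Rational(1, 2))))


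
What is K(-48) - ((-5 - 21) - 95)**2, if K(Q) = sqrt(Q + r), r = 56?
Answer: -14641 + 2*sqrt(2) ≈ -14638.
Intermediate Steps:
K(Q) = sqrt(56 + Q) (K(Q) = sqrt(Q + 56) = sqrt(56 + Q))
K(-48) - ((-5 - 21) - 95)**2 = sqrt(56 - 48) - ((-5 - 21) - 95)**2 = sqrt(8) - (-26 - 95)**2 = 2*sqrt(2) - 1*(-121)**2 = 2*sqrt(2) - 1*14641 = 2*sqrt(2) - 14641 = -14641 + 2*sqrt(2)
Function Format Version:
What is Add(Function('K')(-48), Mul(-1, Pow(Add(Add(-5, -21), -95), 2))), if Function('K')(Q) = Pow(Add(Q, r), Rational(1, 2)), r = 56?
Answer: Add(-14641, Mul(2, Pow(2, Rational(1, 2)))) ≈ -14638.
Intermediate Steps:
Function('K')(Q) = Pow(Add(56, Q), Rational(1, 2)) (Function('K')(Q) = Pow(Add(Q, 56), Rational(1, 2)) = Pow(Add(56, Q), Rational(1, 2)))
Add(Function('K')(-48), Mul(-1, Pow(Add(Add(-5, -21), -95), 2))) = Add(Pow(Add(56, -48), Rational(1, 2)), Mul(-1, Pow(Add(Add(-5, -21), -95), 2))) = Add(Pow(8, Rational(1, 2)), Mul(-1, Pow(Add(-26, -95), 2))) = Add(Mul(2, Pow(2, Rational(1, 2))), Mul(-1, Pow(-121, 2))) = Add(Mul(2, Pow(2, Rational(1, 2))), Mul(-1, 14641)) = Add(Mul(2, Pow(2, Rational(1, 2))), -14641) = Add(-14641, Mul(2, Pow(2, Rational(1, 2))))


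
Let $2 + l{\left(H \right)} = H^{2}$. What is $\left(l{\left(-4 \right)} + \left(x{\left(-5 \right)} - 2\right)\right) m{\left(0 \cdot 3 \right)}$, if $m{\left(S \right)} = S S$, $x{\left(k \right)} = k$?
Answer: $0$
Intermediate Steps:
$l{\left(H \right)} = -2 + H^{2}$
$m{\left(S \right)} = S^{2}$
$\left(l{\left(-4 \right)} + \left(x{\left(-5 \right)} - 2\right)\right) m{\left(0 \cdot 3 \right)} = \left(\left(-2 + \left(-4\right)^{2}\right) - 7\right) \left(0 \cdot 3\right)^{2} = \left(\left(-2 + 16\right) - 7\right) 0^{2} = \left(14 - 7\right) 0 = 7 \cdot 0 = 0$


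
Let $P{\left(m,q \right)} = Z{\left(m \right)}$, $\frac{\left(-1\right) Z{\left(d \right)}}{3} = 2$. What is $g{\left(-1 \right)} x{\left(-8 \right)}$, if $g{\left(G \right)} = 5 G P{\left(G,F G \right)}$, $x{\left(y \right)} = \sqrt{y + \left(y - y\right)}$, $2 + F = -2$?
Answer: $60 i \sqrt{2} \approx 84.853 i$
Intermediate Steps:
$F = -4$ ($F = -2 - 2 = -4$)
$Z{\left(d \right)} = -6$ ($Z{\left(d \right)} = \left(-3\right) 2 = -6$)
$P{\left(m,q \right)} = -6$
$x{\left(y \right)} = \sqrt{y}$ ($x{\left(y \right)} = \sqrt{y + 0} = \sqrt{y}$)
$g{\left(G \right)} = - 30 G$ ($g{\left(G \right)} = 5 G \left(-6\right) = - 30 G$)
$g{\left(-1 \right)} x{\left(-8 \right)} = \left(-30\right) \left(-1\right) \sqrt{-8} = 30 \cdot 2 i \sqrt{2} = 60 i \sqrt{2}$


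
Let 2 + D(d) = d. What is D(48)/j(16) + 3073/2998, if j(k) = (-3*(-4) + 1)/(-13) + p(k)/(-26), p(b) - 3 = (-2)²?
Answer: -3484199/98934 ≈ -35.217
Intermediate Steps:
D(d) = -2 + d
p(b) = 7 (p(b) = 3 + (-2)² = 3 + 4 = 7)
j(k) = -33/26 (j(k) = (-3*(-4) + 1)/(-13) + 7/(-26) = (12 + 1)*(-1/13) + 7*(-1/26) = 13*(-1/13) - 7/26 = -1 - 7/26 = -33/26)
D(48)/j(16) + 3073/2998 = (-2 + 48)/(-33/26) + 3073/2998 = 46*(-26/33) + 3073*(1/2998) = -1196/33 + 3073/2998 = -3484199/98934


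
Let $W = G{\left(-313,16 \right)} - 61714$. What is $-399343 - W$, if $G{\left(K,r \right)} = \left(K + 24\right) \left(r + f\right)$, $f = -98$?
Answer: $-361327$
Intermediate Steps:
$G{\left(K,r \right)} = \left(-98 + r\right) \left(24 + K\right)$ ($G{\left(K,r \right)} = \left(K + 24\right) \left(r - 98\right) = \left(24 + K\right) \left(-98 + r\right) = \left(-98 + r\right) \left(24 + K\right)$)
$W = -38016$ ($W = \left(-2352 - -30674 + 24 \cdot 16 - 5008\right) - 61714 = \left(-2352 + 30674 + 384 - 5008\right) - 61714 = 23698 - 61714 = -38016$)
$-399343 - W = -399343 - -38016 = -399343 + 38016 = -361327$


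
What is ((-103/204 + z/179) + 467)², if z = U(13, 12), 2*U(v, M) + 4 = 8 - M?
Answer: 290147582970961/1333418256 ≈ 2.1760e+5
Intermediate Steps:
U(v, M) = 2 - M/2 (U(v, M) = -2 + (8 - M)/2 = -2 + (4 - M/2) = 2 - M/2)
z = -4 (z = 2 - ½*12 = 2 - 6 = -4)
((-103/204 + z/179) + 467)² = ((-103/204 - 4/179) + 467)² = (-19253/36516 + 467)² = (17033719/36516)² = 290147582970961/1333418256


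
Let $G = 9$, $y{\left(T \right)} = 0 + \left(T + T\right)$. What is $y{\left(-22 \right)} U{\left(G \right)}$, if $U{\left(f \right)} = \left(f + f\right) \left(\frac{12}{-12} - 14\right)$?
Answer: $11880$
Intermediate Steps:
$y{\left(T \right)} = 2 T$ ($y{\left(T \right)} = 0 + 2 T = 2 T$)
$U{\left(f \right)} = - 30 f$ ($U{\left(f \right)} = 2 f \left(12 \left(- \frac{1}{12}\right) - 14\right) = 2 f \left(-1 - 14\right) = 2 f \left(-15\right) = - 30 f$)
$y{\left(-22 \right)} U{\left(G \right)} = 2 \left(-22\right) \left(\left(-30\right) 9\right) = \left(-44\right) \left(-270\right) = 11880$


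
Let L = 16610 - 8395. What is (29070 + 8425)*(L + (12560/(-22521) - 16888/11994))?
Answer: 13863645896270315/45019479 ≈ 3.0795e+8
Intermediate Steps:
L = 8215
(29070 + 8425)*(L + (12560/(-22521) - 16888/11994)) = (29070 + 8425)*(8215 + (12560/(-22521) - 16888/11994)) = 37495*(8215 + (12560*(-1/22521) - 16888*1/11994)) = 37495*(8215 + (-12560/22521 - 8444/5997)) = 37495*(8215 - 88496548/45019479) = 37495*(369746523437/45019479) = 13863645896270315/45019479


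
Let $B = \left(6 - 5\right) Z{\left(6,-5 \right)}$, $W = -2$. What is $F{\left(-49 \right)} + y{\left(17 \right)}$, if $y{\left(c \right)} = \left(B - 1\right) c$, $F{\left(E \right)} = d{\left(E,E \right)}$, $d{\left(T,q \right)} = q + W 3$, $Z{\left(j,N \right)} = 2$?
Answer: $-38$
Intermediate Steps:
$d{\left(T,q \right)} = -6 + q$ ($d{\left(T,q \right)} = q - 6 = -6 + q$)
$B = 2$ ($B = \left(6 - 5\right) 2 = 1 \cdot 2 = 2$)
$F{\left(E \right)} = -6 + E$
$y{\left(c \right)} = c$ ($y{\left(c \right)} = \left(2 - 1\right) c = 1 c = c$)
$F{\left(-49 \right)} + y{\left(17 \right)} = \left(-6 - 49\right) + 17 = -55 + 17 = -38$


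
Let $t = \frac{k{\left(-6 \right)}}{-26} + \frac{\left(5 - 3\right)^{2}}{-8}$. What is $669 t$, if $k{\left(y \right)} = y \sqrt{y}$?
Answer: $- \frac{669}{2} + \frac{2007 i \sqrt{6}}{13} \approx -334.5 + 378.16 i$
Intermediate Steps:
$k{\left(y \right)} = y^{\frac{3}{2}}$
$t = - \frac{1}{2} + \frac{3 i \sqrt{6}}{13}$ ($t = \frac{\left(-6\right)^{\frac{3}{2}}}{-26} + \frac{\left(5 - 3\right)^{2}}{-8} = - 6 i \sqrt{6} \left(- \frac{1}{26}\right) + 2^{2} \left(- \frac{1}{8}\right) = \frac{3 i \sqrt{6}}{13} + 4 \left(- \frac{1}{8}\right) = \frac{3 i \sqrt{6}}{13} - \frac{1}{2} = - \frac{1}{2} + \frac{3 i \sqrt{6}}{13} \approx -0.5 + 0.56527 i$)
$669 t = 669 \left(- \frac{1}{2} + \frac{3 i \sqrt{6}}{13}\right) = - \frac{669}{2} + \frac{2007 i \sqrt{6}}{13}$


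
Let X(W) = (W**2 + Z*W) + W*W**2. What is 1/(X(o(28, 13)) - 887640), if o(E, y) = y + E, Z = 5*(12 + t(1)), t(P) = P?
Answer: -1/814373 ≈ -1.2279e-6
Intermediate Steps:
Z = 65 (Z = 5*(12 + 1) = 5*13 = 65)
o(E, y) = E + y
X(W) = W**2 + W**3 + 65*W (X(W) = (W**2 + 65*W) + W*W**2 = (W**2 + 65*W) + W**3 = W**2 + W**3 + 65*W)
1/(X(o(28, 13)) - 887640) = 1/((28 + 13)*(65 + (28 + 13) + (28 + 13)**2) - 887640) = 1/(41*(65 + 41 + 41**2) - 887640) = 1/(41*(65 + 41 + 1681) - 887640) = 1/(41*1787 - 887640) = 1/(73267 - 887640) = 1/(-814373) = -1/814373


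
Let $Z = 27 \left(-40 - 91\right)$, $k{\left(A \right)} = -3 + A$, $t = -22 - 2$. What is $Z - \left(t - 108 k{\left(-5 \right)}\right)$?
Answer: $-4377$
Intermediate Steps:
$t = -24$
$Z = -3537$ ($Z = 27 \left(-131\right) = -3537$)
$Z - \left(t - 108 k{\left(-5 \right)}\right) = -3537 - \left(-24 - 108 \left(-3 - 5\right)\right) = -3537 - \left(-24 - -864\right) = -3537 - \left(-24 + 864\right) = -3537 - 840 = -4377$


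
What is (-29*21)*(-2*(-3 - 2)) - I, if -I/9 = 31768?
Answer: 279822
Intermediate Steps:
I = -285912 (I = -9*31768 = -285912)
(-29*21)*(-2*(-3 - 2)) - I = (-29*21)*(-2*(-3 - 2)) - 1*(-285912) = -(-1218)*(-5) + 285912 = -609*10 + 285912 = -6090 + 285912 = 279822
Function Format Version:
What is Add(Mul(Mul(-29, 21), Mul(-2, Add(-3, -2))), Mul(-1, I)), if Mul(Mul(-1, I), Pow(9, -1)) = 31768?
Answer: 279822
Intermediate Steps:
I = -285912 (I = Mul(-9, 31768) = -285912)
Add(Mul(Mul(-29, 21), Mul(-2, Add(-3, -2))), Mul(-1, I)) = Add(Mul(Mul(-29, 21), Mul(-2, Add(-3, -2))), Mul(-1, -285912)) = Add(Mul(-609, Mul(-2, -5)), 285912) = Add(Mul(-609, 10), 285912) = Add(-6090, 285912) = 279822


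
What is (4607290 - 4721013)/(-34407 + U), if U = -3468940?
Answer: 113723/3503347 ≈ 0.032461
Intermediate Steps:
(4607290 - 4721013)/(-34407 + U) = (4607290 - 4721013)/(-34407 - 3468940) = -113723/(-3503347) = -113723*(-1/3503347) = 113723/3503347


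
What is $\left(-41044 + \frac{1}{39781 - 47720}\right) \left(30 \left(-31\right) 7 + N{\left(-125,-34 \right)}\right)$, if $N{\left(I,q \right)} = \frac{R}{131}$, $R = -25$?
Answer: $\frac{277894849428695}{1040009} \approx 2.672 \cdot 10^{8}$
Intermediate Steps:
$N{\left(I,q \right)} = - \frac{25}{131}$
$\left(-41044 + \frac{1}{39781 - 47720}\right) \left(30 \left(-31\right) 7 + N{\left(-125,-34 \right)}\right) = \left(-41044 + \frac{1}{39781 - 47720}\right) \left(30 \left(-31\right) 7 - \frac{25}{131}\right) = \left(-41044 + \frac{1}{-7939}\right) \left(\left(-930\right) 7 - \frac{25}{131}\right) = \left(-41044 - \frac{1}{7939}\right) \left(-6510 - \frac{25}{131}\right) = \left(- \frac{325848317}{7939}\right) \left(- \frac{852835}{131}\right) = \frac{277894849428695}{1040009}$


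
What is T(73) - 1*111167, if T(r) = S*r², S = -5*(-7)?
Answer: 75348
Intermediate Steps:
S = 35
T(r) = 35*r²
T(73) - 1*111167 = 35*73² - 1*111167 = 35*5329 - 111167 = 186515 - 111167 = 75348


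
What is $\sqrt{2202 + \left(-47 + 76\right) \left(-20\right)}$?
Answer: $\sqrt{1622} \approx 40.274$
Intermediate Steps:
$\sqrt{2202 + \left(-47 + 76\right) \left(-20\right)} = \sqrt{2202 + 29 \left(-20\right)} = \sqrt{2202 - 580} = \sqrt{1622}$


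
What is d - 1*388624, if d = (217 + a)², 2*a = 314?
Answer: -248748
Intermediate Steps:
a = 157 (a = (½)*314 = 157)
d = 139876 (d = (217 + 157)² = 374² = 139876)
d - 1*388624 = 139876 - 1*388624 = 139876 - 388624 = -248748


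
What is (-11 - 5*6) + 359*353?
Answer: 126686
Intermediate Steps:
(-11 - 5*6) + 359*353 = (-11 - 30) + 126727 = -41 + 126727 = 126686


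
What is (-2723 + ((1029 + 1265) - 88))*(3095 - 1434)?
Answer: -858737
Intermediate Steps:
(-2723 + ((1029 + 1265) - 88))*(3095 - 1434) = (-2723 + (2294 - 88))*1661 = (-2723 + 2206)*1661 = -517*1661 = -858737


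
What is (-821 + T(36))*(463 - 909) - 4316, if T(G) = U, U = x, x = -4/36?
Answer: 3257096/9 ≈ 3.6190e+5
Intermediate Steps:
x = -⅑ (x = -4*1/36 = -⅑ ≈ -0.11111)
U = -⅑ ≈ -0.11111
T(G) = -⅑
(-821 + T(36))*(463 - 909) - 4316 = (-821 - ⅑)*(463 - 909) - 4316 = -7390/9*(-446) - 4316 = 3295940/9 - 4316 = 3257096/9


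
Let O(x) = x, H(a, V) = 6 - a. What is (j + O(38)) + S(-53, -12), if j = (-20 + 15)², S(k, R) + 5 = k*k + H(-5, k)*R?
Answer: 2735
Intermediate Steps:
S(k, R) = -5 + k² + 11*R (S(k, R) = -5 + (k*k + (6 - 1*(-5))*R) = -5 + (k² + (6 + 5)*R) = -5 + (k² + 11*R) = -5 + k² + 11*R)
j = 25 (j = (-5)² = 25)
(j + O(38)) + S(-53, -12) = (25 + 38) + (-5 + (-53)² + 11*(-12)) = 63 + (-5 + 2809 - 132) = 63 + 2672 = 2735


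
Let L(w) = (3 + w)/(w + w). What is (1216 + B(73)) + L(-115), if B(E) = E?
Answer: 148291/115 ≈ 1289.5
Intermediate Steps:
L(w) = (3 + w)/(2*w) (L(w) = (3 + w)/((2*w)) = (3 + w)*(1/(2*w)) = (3 + w)/(2*w))
(1216 + B(73)) + L(-115) = (1216 + 73) + (1/2)*(3 - 115)/(-115) = 1289 + (1/2)*(-1/115)*(-112) = 1289 + 56/115 = 148291/115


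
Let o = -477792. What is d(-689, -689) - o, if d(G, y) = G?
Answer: 477103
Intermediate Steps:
d(-689, -689) - o = -689 - 1*(-477792) = -689 + 477792 = 477103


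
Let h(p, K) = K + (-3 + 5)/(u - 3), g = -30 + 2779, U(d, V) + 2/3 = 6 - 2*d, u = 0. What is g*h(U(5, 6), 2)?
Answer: 10996/3 ≈ 3665.3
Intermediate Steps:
U(d, V) = 16/3 - 2*d (U(d, V) = -2/3 + (6 - 2*d) = 16/3 - 2*d)
g = 2749
h(p, K) = -2/3 + K (h(p, K) = K + (-3 + 5)/(0 - 3) = K + 2/(-3) = K + 2*(-1/3) = K - 2/3 = -2/3 + K)
g*h(U(5, 6), 2) = 2749*(-2/3 + 2) = 2749*(4/3) = 10996/3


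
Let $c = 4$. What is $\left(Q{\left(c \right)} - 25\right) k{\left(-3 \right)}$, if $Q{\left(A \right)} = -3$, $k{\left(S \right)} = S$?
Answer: $84$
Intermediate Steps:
$\left(Q{\left(c \right)} - 25\right) k{\left(-3 \right)} = \left(-3 - 25\right) \left(-3\right) = \left(-28\right) \left(-3\right) = 84$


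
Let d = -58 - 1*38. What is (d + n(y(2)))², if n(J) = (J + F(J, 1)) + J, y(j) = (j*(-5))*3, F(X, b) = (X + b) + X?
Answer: 46225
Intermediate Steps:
F(X, b) = b + 2*X
y(j) = -15*j (y(j) = -5*j*3 = -15*j)
n(J) = 1 + 4*J (n(J) = (J + (1 + 2*J)) + J = (1 + 3*J) + J = 1 + 4*J)
d = -96 (d = -58 - 38 = -96)
(d + n(y(2)))² = (-96 + (1 + 4*(-15*2)))² = (-96 + (1 + 4*(-30)))² = (-96 + (1 - 120))² = (-96 - 119)² = (-215)² = 46225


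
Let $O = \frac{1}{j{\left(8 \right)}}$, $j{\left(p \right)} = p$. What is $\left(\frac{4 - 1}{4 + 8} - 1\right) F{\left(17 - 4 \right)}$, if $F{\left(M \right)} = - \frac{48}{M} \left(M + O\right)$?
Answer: $\frac{945}{26} \approx 36.346$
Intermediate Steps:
$O = \frac{1}{8} \approx 0.125$
$F{\left(M \right)} = - \frac{48 \left(\frac{1}{8} + M\right)}{M}$ ($F{\left(M \right)} = - \frac{48}{M} \left(M + \frac{1}{8}\right) = - \frac{48}{M} \left(\frac{1}{8} + M\right) = - \frac{48 \left(\frac{1}{8} + M\right)}{M}$)
$\left(\frac{4 - 1}{4 + 8} - 1\right) F{\left(17 - 4 \right)} = \left(\frac{4 - 1}{4 + 8} - 1\right) \left(-48 - \frac{6}{17 - 4}\right) = \left(\frac{3}{12} - 1\right) \left(-48 - \frac{6}{17 - 4}\right) = \left(3 \cdot \frac{1}{12} - 1\right) \left(-48 - \frac{6}{13}\right) = \left(\frac{1}{4} - 1\right) \left(-48 - \frac{6}{13}\right) = - \frac{3 \left(-48 - \frac{6}{13}\right)}{4} = \left(- \frac{3}{4}\right) \left(- \frac{630}{13}\right) = \frac{945}{26}$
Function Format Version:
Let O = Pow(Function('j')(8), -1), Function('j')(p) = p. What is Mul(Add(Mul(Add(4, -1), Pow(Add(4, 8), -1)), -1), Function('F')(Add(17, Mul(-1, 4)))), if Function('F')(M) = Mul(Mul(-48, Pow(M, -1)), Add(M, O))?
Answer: Rational(945, 26) ≈ 36.346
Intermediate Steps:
O = Rational(1, 8) (O = Pow(8, -1) = Rational(1, 8) ≈ 0.12500)
Function('F')(M) = Mul(-48, Pow(M, -1), Add(Rational(1, 8), M)) (Function('F')(M) = Mul(Mul(-48, Pow(M, -1)), Add(M, Rational(1, 8))) = Mul(Mul(-48, Pow(M, -1)), Add(Rational(1, 8), M)) = Mul(-48, Pow(M, -1), Add(Rational(1, 8), M)))
Mul(Add(Mul(Add(4, -1), Pow(Add(4, 8), -1)), -1), Function('F')(Add(17, Mul(-1, 4)))) = Mul(Add(Mul(Add(4, -1), Pow(Add(4, 8), -1)), -1), Add(-48, Mul(-6, Pow(Add(17, Mul(-1, 4)), -1)))) = Mul(Add(Mul(3, Pow(12, -1)), -1), Add(-48, Mul(-6, Pow(Add(17, -4), -1)))) = Mul(Add(Mul(3, Rational(1, 12)), -1), Add(-48, Mul(-6, Pow(13, -1)))) = Mul(Add(Rational(1, 4), -1), Add(-48, Mul(-6, Rational(1, 13)))) = Mul(Rational(-3, 4), Add(-48, Rational(-6, 13))) = Mul(Rational(-3, 4), Rational(-630, 13)) = Rational(945, 26)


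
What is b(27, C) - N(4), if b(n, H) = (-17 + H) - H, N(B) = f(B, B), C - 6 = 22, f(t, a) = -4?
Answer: -13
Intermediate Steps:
C = 28 (C = 6 + 22 = 28)
N(B) = -4
b(n, H) = -17
b(27, C) - N(4) = -17 - 1*(-4) = -17 + 4 = -13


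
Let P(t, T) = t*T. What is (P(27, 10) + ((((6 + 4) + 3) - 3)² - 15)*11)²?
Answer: 1452025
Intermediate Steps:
P(t, T) = T*t
(P(27, 10) + ((((6 + 4) + 3) - 3)² - 15)*11)² = (10*27 + ((((6 + 4) + 3) - 3)² - 15)*11)² = (270 + (((10 + 3) - 3)² - 15)*11)² = (270 + ((13 - 3)² - 15)*11)² = (270 + (10² - 15)*11)² = (270 + (100 - 15)*11)² = (270 + 85*11)² = (270 + 935)² = 1205² = 1452025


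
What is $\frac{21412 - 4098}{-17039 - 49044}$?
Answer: $- \frac{17314}{66083} \approx -0.262$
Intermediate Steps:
$\frac{21412 - 4098}{-17039 - 49044} = \frac{17314}{-66083} = 17314 \left(- \frac{1}{66083}\right) = - \frac{17314}{66083}$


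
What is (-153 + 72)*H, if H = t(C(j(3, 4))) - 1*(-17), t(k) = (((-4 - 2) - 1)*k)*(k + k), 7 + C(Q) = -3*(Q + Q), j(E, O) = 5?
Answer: 1551069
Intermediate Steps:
C(Q) = -7 - 6*Q (C(Q) = -7 - 3*(Q + Q) = -7 - 6*Q)
t(k) = -14*k² (t(k) = ((-6 - 1)*k)*(2*k) = (-7*k)*(2*k) = -14*k²)
H = -19149 (H = -14*(-7 - 6*5)² - 1*(-17) = -14*(-7 - 30)² + 17 = -14*(-37)² + 17 = -14*1369 + 17 = -19166 + 17 = -19149)
(-153 + 72)*H = (-153 + 72)*(-19149) = -81*(-19149) = 1551069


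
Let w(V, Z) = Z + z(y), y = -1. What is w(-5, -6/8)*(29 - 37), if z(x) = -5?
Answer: 46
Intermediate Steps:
w(V, Z) = -5 + Z (w(V, Z) = Z - 5 = -5 + Z)
w(-5, -6/8)*(29 - 37) = (-5 - 6/8)*(29 - 37) = (-5 - 6*1/8)*(-8) = (-5 - 3/4)*(-8) = -23/4*(-8) = 46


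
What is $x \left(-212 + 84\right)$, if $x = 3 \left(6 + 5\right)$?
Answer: $-4224$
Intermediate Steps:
$x = 33$ ($x = 3 \cdot 11 = 33$)
$x \left(-212 + 84\right) = 33 \left(-212 + 84\right) = 33 \left(-128\right) = -4224$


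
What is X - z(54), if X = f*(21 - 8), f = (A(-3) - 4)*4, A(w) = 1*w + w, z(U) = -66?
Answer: -454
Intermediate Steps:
A(w) = 2*w (A(w) = w + w = 2*w)
f = -40 (f = (2*(-3) - 4)*4 = (-6 - 4)*4 = -10*4 = -40)
X = -520 (X = -40*(21 - 8) = -40*13 = -520)
X - z(54) = -520 - 1*(-66) = -520 + 66 = -454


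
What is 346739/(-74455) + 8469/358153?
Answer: -123555053672/26666281615 ≈ -4.6334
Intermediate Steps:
346739/(-74455) + 8469/358153 = 346739*(-1/74455) + 8469*(1/358153) = -346739/74455 + 8469/358153 = -123555053672/26666281615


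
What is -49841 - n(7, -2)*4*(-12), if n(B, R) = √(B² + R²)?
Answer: -49841 + 48*√53 ≈ -49492.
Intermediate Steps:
-49841 - n(7, -2)*4*(-12) = -49841 - √(7² + (-2)²)*4*(-12) = -49841 - √(49 + 4)*4*(-12) = -49841 - √53*4*(-12) = -49841 - 4*√53*(-12) = -49841 - (-48)*√53 = -49841 + 48*√53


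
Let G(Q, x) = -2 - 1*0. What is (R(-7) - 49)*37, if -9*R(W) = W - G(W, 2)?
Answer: -16132/9 ≈ -1792.4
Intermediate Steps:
G(Q, x) = -2 (G(Q, x) = -2 + 0 = -2)
R(W) = -2/9 - W/9 (R(W) = -(W - 1*(-2))/9 = -(W + 2)/9 = -(2 + W)/9 = -2/9 - W/9)
(R(-7) - 49)*37 = ((-2/9 - ⅑*(-7)) - 49)*37 = ((-2/9 + 7/9) - 49)*37 = (5/9 - 49)*37 = -436/9*37 = -16132/9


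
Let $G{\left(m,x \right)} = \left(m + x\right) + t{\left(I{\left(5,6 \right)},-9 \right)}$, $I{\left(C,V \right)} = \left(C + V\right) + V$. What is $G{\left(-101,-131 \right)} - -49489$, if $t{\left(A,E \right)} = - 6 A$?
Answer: $49155$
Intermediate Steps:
$I{\left(C,V \right)} = C + 2 V$
$t{\left(A,E \right)} = - 6 A$
$G{\left(m,x \right)} = -102 + m + x$ ($G{\left(m,x \right)} = \left(m + x\right) - 6 \left(5 + 2 \cdot 6\right) = \left(m + x\right) - 6 \left(5 + 12\right) = \left(m + x\right) - 102 = -102 + m + x$)
$G{\left(-101,-131 \right)} - -49489 = \left(-102 - 101 - 131\right) - -49489 = -334 + 49489 = 49155$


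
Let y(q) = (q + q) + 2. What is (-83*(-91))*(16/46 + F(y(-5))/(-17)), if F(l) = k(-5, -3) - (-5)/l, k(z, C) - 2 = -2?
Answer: 9086259/3128 ≈ 2904.8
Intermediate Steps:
k(z, C) = 0 (k(z, C) = 2 - 2 = 0)
y(q) = 2 + 2*q (y(q) = 2*q + 2 = 2 + 2*q)
F(l) = 5/l (F(l) = 0 - (-5)/l = 0 + 5/l = 5/l)
(-83*(-91))*(16/46 + F(y(-5))/(-17)) = (-83*(-91))*(16/46 + (5/(2 + 2*(-5)))/(-17)) = 7553*(16*(1/46) + (5/(2 - 10))*(-1/17)) = 7553*(8/23 + (5/(-8))*(-1/17)) = 7553*(8/23 + (5*(-1/8))*(-1/17)) = 7553*(8/23 - 5/8*(-1/17)) = 7553*(8/23 + 5/136) = 7553*(1203/3128) = 9086259/3128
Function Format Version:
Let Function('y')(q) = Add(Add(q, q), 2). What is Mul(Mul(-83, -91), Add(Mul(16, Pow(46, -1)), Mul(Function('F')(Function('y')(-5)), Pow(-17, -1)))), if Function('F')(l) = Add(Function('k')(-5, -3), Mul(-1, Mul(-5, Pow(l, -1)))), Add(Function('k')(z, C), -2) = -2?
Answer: Rational(9086259, 3128) ≈ 2904.8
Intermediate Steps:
Function('k')(z, C) = 0 (Function('k')(z, C) = Add(2, -2) = 0)
Function('y')(q) = Add(2, Mul(2, q)) (Function('y')(q) = Add(Mul(2, q), 2) = Add(2, Mul(2, q)))
Function('F')(l) = Mul(5, Pow(l, -1)) (Function('F')(l) = Add(0, Mul(-1, Mul(-5, Pow(l, -1)))) = Add(0, Mul(5, Pow(l, -1))) = Mul(5, Pow(l, -1)))
Mul(Mul(-83, -91), Add(Mul(16, Pow(46, -1)), Mul(Function('F')(Function('y')(-5)), Pow(-17, -1)))) = Mul(Mul(-83, -91), Add(Mul(16, Pow(46, -1)), Mul(Mul(5, Pow(Add(2, Mul(2, -5)), -1)), Pow(-17, -1)))) = Mul(7553, Add(Mul(16, Rational(1, 46)), Mul(Mul(5, Pow(Add(2, -10), -1)), Rational(-1, 17)))) = Mul(7553, Add(Rational(8, 23), Mul(Mul(5, Pow(-8, -1)), Rational(-1, 17)))) = Mul(7553, Add(Rational(8, 23), Mul(Mul(5, Rational(-1, 8)), Rational(-1, 17)))) = Mul(7553, Add(Rational(8, 23), Mul(Rational(-5, 8), Rational(-1, 17)))) = Mul(7553, Add(Rational(8, 23), Rational(5, 136))) = Mul(7553, Rational(1203, 3128)) = Rational(9086259, 3128)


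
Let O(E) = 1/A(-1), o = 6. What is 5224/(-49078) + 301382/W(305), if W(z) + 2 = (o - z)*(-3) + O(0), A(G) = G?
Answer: 3696638885/10968933 ≈ 337.01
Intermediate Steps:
O(E) = -1 (O(E) = 1/(-1) = 1*(-1) = -1)
W(z) = -21 + 3*z (W(z) = -2 + ((6 - z)*(-3) - 1) = -2 + ((-18 + 3*z) - 1) = -2 + (-19 + 3*z) = -21 + 3*z)
5224/(-49078) + 301382/W(305) = 5224/(-49078) + 301382/(-21 + 3*305) = 5224*(-1/49078) + 301382/(-21 + 915) = -2612/24539 + 301382/894 = -2612/24539 + 301382*(1/894) = -2612/24539 + 150691/447 = 3696638885/10968933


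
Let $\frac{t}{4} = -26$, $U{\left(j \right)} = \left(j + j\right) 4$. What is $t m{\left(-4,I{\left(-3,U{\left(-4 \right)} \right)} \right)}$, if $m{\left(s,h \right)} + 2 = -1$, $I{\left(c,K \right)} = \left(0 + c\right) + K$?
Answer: $312$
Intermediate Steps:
$U{\left(j \right)} = 8 j$ ($U{\left(j \right)} = 2 j 4 = 8 j$)
$I{\left(c,K \right)} = K + c$ ($I{\left(c,K \right)} = c + K = K + c$)
$t = -104$ ($t = 4 \left(-26\right) = -104$)
$m{\left(s,h \right)} = -3$ ($m{\left(s,h \right)} = -2 - 1 = -3$)
$t m{\left(-4,I{\left(-3,U{\left(-4 \right)} \right)} \right)} = \left(-104\right) \left(-3\right) = 312$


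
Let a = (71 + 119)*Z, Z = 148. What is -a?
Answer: -28120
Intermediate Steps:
a = 28120 (a = (71 + 119)*148 = 190*148 = 28120)
-a = -1*28120 = -28120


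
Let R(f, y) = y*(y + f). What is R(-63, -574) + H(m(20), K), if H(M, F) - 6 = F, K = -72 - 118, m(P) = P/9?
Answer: 365454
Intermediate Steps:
R(f, y) = y*(f + y)
m(P) = P/9 (m(P) = P*(⅑) = P/9)
K = -190
H(M, F) = 6 + F
R(-63, -574) + H(m(20), K) = -574*(-63 - 574) + (6 - 190) = -574*(-637) - 184 = 365638 - 184 = 365454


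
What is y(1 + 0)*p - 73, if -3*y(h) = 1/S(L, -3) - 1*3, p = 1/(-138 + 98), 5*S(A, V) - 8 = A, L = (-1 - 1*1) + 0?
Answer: -52573/720 ≈ -73.018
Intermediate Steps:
L = -2 (L = (-1 - 1) + 0 = -2 + 0 = -2)
S(A, V) = 8/5 + A/5
p = -1/40 (p = 1/(-40) = -1/40 ≈ -0.025000)
y(h) = 13/18 (y(h) = -(1/(8/5 + (⅕)*(-2)) - 1*3)/3 = -(1/(8/5 - ⅖) - 3)/3 = -(1/(6/5) - 3)/3 = -(⅚ - 3)/3 = -⅓*(-13/6) = 13/18)
y(1 + 0)*p - 73 = (13/18)*(-1/40) - 73 = -13/720 - 73 = -52573/720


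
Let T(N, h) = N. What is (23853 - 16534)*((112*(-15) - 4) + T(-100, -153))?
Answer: -13057096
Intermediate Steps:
(23853 - 16534)*((112*(-15) - 4) + T(-100, -153)) = (23853 - 16534)*((112*(-15) - 4) - 100) = 7319*((-1680 - 4) - 100) = 7319*(-1684 - 100) = 7319*(-1784) = -13057096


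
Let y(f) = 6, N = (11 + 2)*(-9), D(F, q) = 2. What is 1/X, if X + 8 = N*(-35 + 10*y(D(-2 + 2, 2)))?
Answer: -1/2933 ≈ -0.00034095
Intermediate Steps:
N = -117 (N = 13*(-9) = -117)
X = -2933 (X = -8 - 117*(-35 + 10*6) = -8 - 117*(-35 + 60) = -8 - 117*25 = -8 - 2925 = -2933)
1/X = 1/(-2933) = -1/2933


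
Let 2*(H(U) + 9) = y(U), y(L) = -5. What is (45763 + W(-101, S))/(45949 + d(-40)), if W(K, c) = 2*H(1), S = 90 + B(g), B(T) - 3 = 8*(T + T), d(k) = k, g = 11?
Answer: 45740/45909 ≈ 0.99632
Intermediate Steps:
H(U) = -23/2 (H(U) = -9 + (½)*(-5) = -9 - 5/2 = -23/2)
B(T) = 3 + 16*T (B(T) = 3 + 8*(T + T) = 3 + 8*(2*T) = 3 + 16*T)
S = 269 (S = 90 + (3 + 16*11) = 90 + (3 + 176) = 90 + 179 = 269)
W(K, c) = -23 (W(K, c) = 2*(-23/2) = -23)
(45763 + W(-101, S))/(45949 + d(-40)) = (45763 - 23)/(45949 - 40) = 45740/45909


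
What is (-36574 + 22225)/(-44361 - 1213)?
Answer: 14349/45574 ≈ 0.31485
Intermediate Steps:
(-36574 + 22225)/(-44361 - 1213) = -14349/(-45574) = -14349*(-1/45574) = 14349/45574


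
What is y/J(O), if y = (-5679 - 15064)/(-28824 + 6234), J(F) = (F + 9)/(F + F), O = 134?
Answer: 2779562/1615185 ≈ 1.7209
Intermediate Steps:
J(F) = (9 + F)/(2*F) (J(F) = (9 + F)/((2*F)) = (9 + F)*(1/(2*F)) = (9 + F)/(2*F))
y = 20743/22590 (y = -20743/(-22590) = -20743*(-1/22590) = 20743/22590 ≈ 0.91824)
y/J(O) = 20743/(22590*(((½)*(9 + 134)/134))) = 20743/(22590*(((½)*(1/134)*143))) = 20743/(22590*(143/268)) = (20743/22590)*(268/143) = 2779562/1615185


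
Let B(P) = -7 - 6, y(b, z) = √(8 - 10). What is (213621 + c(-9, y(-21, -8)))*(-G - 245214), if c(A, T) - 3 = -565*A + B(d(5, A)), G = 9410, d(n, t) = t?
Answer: -55685250304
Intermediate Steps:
y(b, z) = I*√2 (y(b, z) = √(-2) = I*√2)
B(P) = -13
c(A, T) = -10 - 565*A (c(A, T) = 3 + (-565*A - 13) = 3 + (-13 - 565*A) = -10 - 565*A)
(213621 + c(-9, y(-21, -8)))*(-G - 245214) = (213621 + (-10 - 565*(-9)))*(-1*9410 - 245214) = (213621 + (-10 + 5085))*(-9410 - 245214) = (213621 + 5075)*(-254624) = 218696*(-254624) = -55685250304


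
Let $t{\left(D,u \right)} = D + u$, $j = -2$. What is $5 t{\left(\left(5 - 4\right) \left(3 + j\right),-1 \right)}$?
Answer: $0$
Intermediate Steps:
$5 t{\left(\left(5 - 4\right) \left(3 + j\right),-1 \right)} = 5 \left(\left(5 - 4\right) \left(3 - 2\right) - 1\right) = 5 \left(1 \cdot 1 - 1\right) = 5 \left(1 - 1\right) = 5 \cdot 0 = 0$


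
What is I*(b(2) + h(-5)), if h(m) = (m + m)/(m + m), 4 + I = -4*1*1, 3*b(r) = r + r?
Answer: -56/3 ≈ -18.667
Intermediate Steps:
b(r) = 2*r/3 (b(r) = (r + r)/3 = (2*r)/3 = 2*r/3)
I = -8 (I = -4 - 4*1*1 = -4 - 4*1 = -4 - 4 = -8)
h(m) = 1 (h(m) = (2*m)/((2*m)) = (2*m)*(1/(2*m)) = 1)
I*(b(2) + h(-5)) = -8*((⅔)*2 + 1) = -8*(4/3 + 1) = -8*7/3 = -56/3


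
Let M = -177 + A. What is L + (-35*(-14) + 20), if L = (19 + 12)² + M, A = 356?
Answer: 1650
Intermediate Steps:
M = 179 (M = -177 + 356 = 179)
L = 1140 (L = (19 + 12)² + 179 = 31² + 179 = 961 + 179 = 1140)
L + (-35*(-14) + 20) = 1140 + (-35*(-14) + 20) = 1140 + (490 + 20) = 1140 + 510 = 1650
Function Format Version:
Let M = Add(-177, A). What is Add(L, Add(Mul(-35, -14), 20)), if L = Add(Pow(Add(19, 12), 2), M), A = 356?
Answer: 1650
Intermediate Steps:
M = 179 (M = Add(-177, 356) = 179)
L = 1140 (L = Add(Pow(Add(19, 12), 2), 179) = Add(Pow(31, 2), 179) = Add(961, 179) = 1140)
Add(L, Add(Mul(-35, -14), 20)) = Add(1140, Add(Mul(-35, -14), 20)) = Add(1140, Add(490, 20)) = Add(1140, 510) = 1650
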